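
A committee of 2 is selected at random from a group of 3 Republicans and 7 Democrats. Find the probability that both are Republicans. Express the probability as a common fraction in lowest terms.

There are C(10,2) = 45 possible selections.
Selections with all Republicans: C(3,2) = 3.
Probability = 3/45 = 1/15.

1/15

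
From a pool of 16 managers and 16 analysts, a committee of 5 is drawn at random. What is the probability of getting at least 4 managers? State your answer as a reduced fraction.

299/1798

There are C(32,5) = 201376 ways to choose the 5.
Favorable selections (at least 4 managers): C(16,4)·C(16,1) + C(16,5)·C(16,0) = 29120 + 4368 = 33488.
Probability = 33488/201376 = 299/1798.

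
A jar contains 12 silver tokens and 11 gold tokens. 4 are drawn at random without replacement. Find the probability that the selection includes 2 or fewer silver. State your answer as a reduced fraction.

There are C(23,4) = 8855 ways to choose the 4.
Favorable selections (2 or fewer silver): C(12,0)·C(11,4) + C(12,1)·C(11,3) + C(12,2)·C(11,2) = 330 + 1980 + 3630 = 5940.
Probability = 5940/8855 = 108/161.

108/161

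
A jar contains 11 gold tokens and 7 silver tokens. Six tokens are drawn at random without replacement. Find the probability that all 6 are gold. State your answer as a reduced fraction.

There are C(18,6) = 18564 possible selections.
Selections with all gold: C(11,6) = 462.
Probability = 462/18564 = 11/442.

11/442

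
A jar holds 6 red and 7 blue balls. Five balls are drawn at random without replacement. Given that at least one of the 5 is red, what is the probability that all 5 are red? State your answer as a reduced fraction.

1/211

Work in counts. Selections with at least one red: C(13,5) − C(7,5) = 1287 − 21 = 1266.
Of those, selections where all 5 are red: C(6,5) = 6.
Conditional probability = 6/1266 = 1/211.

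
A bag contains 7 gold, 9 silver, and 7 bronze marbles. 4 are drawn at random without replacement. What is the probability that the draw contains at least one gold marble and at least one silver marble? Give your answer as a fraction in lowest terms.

There are C(23,4) = 8855 possible draws.
By inclusion-exclusion on the complements, draws missing all gold or all silver: C(16,4) + C(14,4) − C(7,4) = 1820 + 1001 − 35 = 2786.
So draws with at least one of each: 8855 − 2786 = 6069, probability 6069/8855 = 867/1265.

867/1265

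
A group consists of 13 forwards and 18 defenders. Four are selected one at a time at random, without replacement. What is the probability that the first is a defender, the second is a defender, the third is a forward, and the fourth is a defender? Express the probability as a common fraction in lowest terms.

2652/31465

Multiply the conditional probabilities at each draw: 18/31 · 17/30 · 13/29 · 16/28 = 63648/755160 = 2652/31465.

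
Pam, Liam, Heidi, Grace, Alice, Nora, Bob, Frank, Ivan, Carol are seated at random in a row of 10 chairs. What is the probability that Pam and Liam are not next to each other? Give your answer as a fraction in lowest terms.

4/5

There are 10! = 3628800 arrangements.
Arrangements with Pam and Liam adjacent: 2·9! = 725760.
So not adjacent: 3628800 − 725760 = 2903040, probability 2903040/3628800 = 4/5.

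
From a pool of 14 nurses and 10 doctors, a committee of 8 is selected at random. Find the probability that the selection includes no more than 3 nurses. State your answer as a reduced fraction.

1137/7429

Total selections: C(24,8) = 735471.
Favorable selections (no more than 3 nurses): C(14,0)·C(10,8) + C(14,1)·C(10,7) + C(14,2)·C(10,6) + C(14,3)·C(10,5) = 45 + 1680 + 19110 + 91728 = 112563.
Probability = 112563/735471 = 1137/7429.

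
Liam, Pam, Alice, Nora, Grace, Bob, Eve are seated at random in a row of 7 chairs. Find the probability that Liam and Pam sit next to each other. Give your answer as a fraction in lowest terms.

2/7

There are 7! = 5040 arrangements.
Treat Liam and Pam as a block: 6! arrangements of the blocks × 2 orders within the block = 2·720 = 1440.
Probability = 1440/5040 = 2/7.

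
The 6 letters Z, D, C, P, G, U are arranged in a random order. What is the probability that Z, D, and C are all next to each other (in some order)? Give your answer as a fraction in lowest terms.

There are 6! = 720 arrangements.
Treat the three as one block: 4! placements × 3! orders within the block = 24·6 = 144.
Probability = 144/720 = 1/5.

1/5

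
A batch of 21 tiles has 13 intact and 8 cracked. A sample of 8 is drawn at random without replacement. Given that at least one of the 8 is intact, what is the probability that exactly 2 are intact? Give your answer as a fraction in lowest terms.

Work in counts. Selections with at least one intact: C(21,8) − C(8,8) = 203490 − 1 = 203489.
Of those, selections where exactly 2 are intact: C(13,2)·C(8,6) = 78·28 = 2184.
Conditional probability = 2184/203489 = 168/15653.

168/15653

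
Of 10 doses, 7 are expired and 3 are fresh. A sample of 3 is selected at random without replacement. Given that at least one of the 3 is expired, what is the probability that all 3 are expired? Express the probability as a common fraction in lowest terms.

Work in counts. Selections with at least one expired: C(10,3) − C(3,3) = 120 − 1 = 119.
Of those, selections where all 3 are expired: C(7,3) = 35.
Conditional probability = 35/119 = 5/17.

5/17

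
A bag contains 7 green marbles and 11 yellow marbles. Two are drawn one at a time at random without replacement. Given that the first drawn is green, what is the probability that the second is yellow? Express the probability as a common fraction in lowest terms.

11/17

After removing one green, 17 remain: 6 green and 11 yellow.
So the probability the next is yellow is 11/17.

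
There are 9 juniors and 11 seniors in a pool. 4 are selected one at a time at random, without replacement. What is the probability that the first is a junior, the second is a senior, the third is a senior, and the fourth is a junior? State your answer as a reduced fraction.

22/323

Multiply the conditional probabilities at each draw: 9/20 · 11/19 · 10/18 · 8/17 = 7920/116280 = 22/323.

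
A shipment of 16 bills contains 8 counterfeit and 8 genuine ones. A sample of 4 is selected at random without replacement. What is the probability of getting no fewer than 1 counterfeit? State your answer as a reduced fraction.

25/26

Total selections: C(16,4) = 1820.
Favorable selections (no fewer than 1 counterfeit): C(8,1)·C(8,3) + C(8,2)·C(8,2) + C(8,3)·C(8,1) + C(8,4)·C(8,0) = 448 + 784 + 448 + 70 = 1750.
Probability = 1750/1820 = 25/26.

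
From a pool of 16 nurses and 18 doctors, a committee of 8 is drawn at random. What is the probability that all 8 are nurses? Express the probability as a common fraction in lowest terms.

There are C(34,8) = 18156204 possible selections.
Selections with all nurses: C(16,8) = 12870.
Probability = 12870/18156204 = 65/91698.

65/91698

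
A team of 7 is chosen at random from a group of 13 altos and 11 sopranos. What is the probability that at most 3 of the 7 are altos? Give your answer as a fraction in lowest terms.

Total selections: C(24,7) = 346104.
Favorable selections (at most 3 altos): C(13,0)·C(11,7) + C(13,1)·C(11,6) + C(13,2)·C(11,5) + C(13,3)·C(11,4) = 330 + 6006 + 36036 + 94380 = 136752.
Probability = 136752/346104 = 518/1311.

518/1311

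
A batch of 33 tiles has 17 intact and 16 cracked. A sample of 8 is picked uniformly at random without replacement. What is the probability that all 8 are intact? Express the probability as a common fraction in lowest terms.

There are C(33,8) = 13884156 possible selections.
Selections with all intact: C(17,8) = 24310.
Probability = 24310/13884156 = 85/48546.

85/48546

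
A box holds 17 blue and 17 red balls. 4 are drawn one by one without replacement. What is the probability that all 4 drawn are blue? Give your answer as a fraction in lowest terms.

Multiply the conditional probabilities at each draw: 17/34 · 16/33 · 15/32 · 14/31 = 57120/1113024 = 35/682.

35/682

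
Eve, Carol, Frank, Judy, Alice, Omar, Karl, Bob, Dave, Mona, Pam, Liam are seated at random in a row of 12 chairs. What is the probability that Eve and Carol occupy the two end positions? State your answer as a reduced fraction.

1/66

There are 12! = 479001600 arrangements.
Place Eve and Carol at the ends in 2 ways, arrange the remaining 10 in 10! = 3628800 ways: 2·3628800 = 7257600.
Probability = 7257600/479001600 = 1/66.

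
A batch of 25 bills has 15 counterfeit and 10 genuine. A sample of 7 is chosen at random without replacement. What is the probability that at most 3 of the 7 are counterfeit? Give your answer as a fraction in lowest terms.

Total selections: C(25,7) = 480700.
Favorable selections (at most 3 counterfeit): C(15,0)·C(10,7) + C(15,1)·C(10,6) + C(15,2)·C(10,5) + C(15,3)·C(10,4) = 120 + 3150 + 26460 + 95550 = 125280.
Probability = 125280/480700 = 6264/24035.

6264/24035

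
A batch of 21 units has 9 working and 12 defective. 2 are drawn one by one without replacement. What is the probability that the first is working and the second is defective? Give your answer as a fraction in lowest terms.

9/35

Multiply the conditional probabilities at each draw: 9/21 · 12/20 = 108/420 = 9/35.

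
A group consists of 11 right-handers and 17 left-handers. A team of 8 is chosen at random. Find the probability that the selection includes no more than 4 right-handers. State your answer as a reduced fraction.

11798/13455

Total selections: C(28,8) = 3108105.
Count the complement (more than 4 right-handers): C(11,5)·C(17,3) + C(11,6)·C(17,2) + C(11,7)·C(17,1) + C(11,8)·C(17,0) = 314160 + 62832 + 5610 + 165 = 382767.
Probability = 1 − 382767/3108105 = 2725338/3108105 = 11798/13455.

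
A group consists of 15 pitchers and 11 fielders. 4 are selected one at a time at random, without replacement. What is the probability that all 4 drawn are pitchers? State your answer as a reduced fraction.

Multiply the conditional probabilities at each draw: 15/26 · 14/25 · 13/24 · 12/23 = 32760/358800 = 21/230.

21/230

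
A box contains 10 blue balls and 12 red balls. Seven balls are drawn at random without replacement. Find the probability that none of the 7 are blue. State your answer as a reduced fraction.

There are C(22,7) = 170544 possible selections.
Selections with no blue (all red): C(12,7) = 792.
Probability = 792/170544 = 3/646.

3/646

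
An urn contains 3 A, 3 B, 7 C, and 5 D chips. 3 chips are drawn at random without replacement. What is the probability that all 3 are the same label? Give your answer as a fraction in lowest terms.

47/816

There are C(18,3) = 816 ways to draw 3 chips.
All same label: C(3,3) + C(3,3) + C(7,3) + C(5,3) = 1 + 1 + 35 + 10 = 47.
Probability = 47/816.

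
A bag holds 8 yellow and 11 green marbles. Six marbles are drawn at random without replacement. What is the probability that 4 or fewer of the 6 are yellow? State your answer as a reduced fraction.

Total selections: C(19,6) = 27132.
Count the complement (more than 4 yellow): C(8,5)·C(11,1) + C(8,6)·C(11,0) = 616 + 28 = 644.
Probability = 1 − 644/27132 = 26488/27132 = 946/969.

946/969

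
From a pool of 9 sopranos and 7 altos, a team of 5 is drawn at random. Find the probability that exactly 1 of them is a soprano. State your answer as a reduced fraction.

Total number of selections: C(16,5) = 4368.
Selections with exactly 1 soprano: choose 1 of the 9 sopranos and 4 of the 7 altos, C(9,1)·C(7,4) = 9·35 = 315.
Probability = 315/4368 = 15/208.

15/208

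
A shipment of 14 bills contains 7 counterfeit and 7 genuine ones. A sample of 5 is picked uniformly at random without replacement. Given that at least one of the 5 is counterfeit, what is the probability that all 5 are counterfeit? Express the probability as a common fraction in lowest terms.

Work in counts. Selections with at least one counterfeit: C(14,5) − C(7,5) = 2002 − 21 = 1981.
Of those, selections where all 5 are counterfeit: C(7,5) = 21.
Conditional probability = 21/1981 = 3/283.

3/283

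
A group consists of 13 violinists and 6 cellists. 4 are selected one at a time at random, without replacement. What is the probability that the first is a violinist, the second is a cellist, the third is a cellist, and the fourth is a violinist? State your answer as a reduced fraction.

Multiply the conditional probabilities at each draw: 13/19 · 6/18 · 5/17 · 12/16 = 4680/93024 = 65/1292.

65/1292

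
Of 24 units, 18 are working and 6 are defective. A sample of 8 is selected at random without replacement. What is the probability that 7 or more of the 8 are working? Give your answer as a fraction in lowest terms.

There are C(24,8) = 735471 ways to choose the 8.
Favorable selections (7 or more working): C(18,7)·C(6,1) + C(18,8)·C(6,0) = 190944 + 43758 = 234702.
Probability = 234702/735471 = 1534/4807.

1534/4807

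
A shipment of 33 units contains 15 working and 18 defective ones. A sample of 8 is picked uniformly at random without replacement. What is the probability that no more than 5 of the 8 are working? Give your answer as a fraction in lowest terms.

Total selections: C(33,8) = 13884156.
Favorable selections (no more than 5 working): C(15,0)·C(18,8) + C(15,1)·C(18,7) + C(15,2)·C(18,6) + C(15,3)·C(18,5) + C(15,4)·C(18,4) + C(15,5)·C(18,3) = 43758 + 477360 + 1949220 + 3898440 + 4176900 + 2450448 = 12996126.
Probability = 12996126/13884156 = 1683/1798.

1683/1798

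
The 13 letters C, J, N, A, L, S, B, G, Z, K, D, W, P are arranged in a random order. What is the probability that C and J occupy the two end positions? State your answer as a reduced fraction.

There are 13! = 6227020800 arrangements.
Place C and J at the ends in 2 ways, arrange the remaining 11 in 11! = 39916800 ways: 2·39916800 = 79833600.
Probability = 79833600/6227020800 = 1/78.

1/78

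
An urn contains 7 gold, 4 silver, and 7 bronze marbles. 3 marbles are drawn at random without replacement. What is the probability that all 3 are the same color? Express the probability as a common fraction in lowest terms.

There are C(18,3) = 816 ways to draw 3 marbles.
All same color: C(7,3) + C(4,3) + C(7,3) = 35 + 4 + 35 = 74.
Probability = 74/816 = 37/408.

37/408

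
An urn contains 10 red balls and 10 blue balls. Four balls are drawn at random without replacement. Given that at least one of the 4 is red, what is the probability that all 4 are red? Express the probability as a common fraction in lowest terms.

Work in counts. Selections with at least one red: C(20,4) − C(10,4) = 4845 − 210 = 4635.
Of those, selections where all 4 are red: C(10,4) = 210.
Conditional probability = 210/4635 = 14/309.

14/309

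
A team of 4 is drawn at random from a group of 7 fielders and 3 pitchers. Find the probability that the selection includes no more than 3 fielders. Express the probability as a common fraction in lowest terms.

There are C(10,4) = 210 ways to choose the 4.
The complement is exactly 4 fielders: C(7,4)·C(3,0) = 35.
Probability = 1 − 35/210 = 175/210 = 5/6.

5/6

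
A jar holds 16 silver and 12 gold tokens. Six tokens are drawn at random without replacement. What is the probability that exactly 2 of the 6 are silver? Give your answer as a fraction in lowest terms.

There are C(28,6) = 376740 ways to choose 6 from 28.
Selections with exactly 2 silver: choose 2 of the 16 silver and 4 of the 12 gold, C(16,2)·C(12,4) = 120·495 = 59400.
Probability = 59400/376740 = 330/2093.

330/2093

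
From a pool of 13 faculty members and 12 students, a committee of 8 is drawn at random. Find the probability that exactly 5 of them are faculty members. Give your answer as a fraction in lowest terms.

There are C(25,8) = 1081575 ways to choose 8 from 25.
Selections with exactly 5 faculty members: choose 5 of the 13 faculty members and 3 of the 12 students, C(13,5)·C(12,3) = 1287·220 = 283140.
Probability = 283140/1081575 = 572/2185.

572/2185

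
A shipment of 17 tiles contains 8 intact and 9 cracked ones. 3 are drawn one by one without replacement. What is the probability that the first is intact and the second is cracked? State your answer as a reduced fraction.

Multiply the conditional probabilities at each draw: 8/17 · 9/16 = 72/272 = 9/34.

9/34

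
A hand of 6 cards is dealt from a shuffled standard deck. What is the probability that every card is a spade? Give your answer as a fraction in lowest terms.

33/391510

There are C(52,6) = 20358520 possible 6-card hands.
Hands that are all spades: C(13,6) = 1716.
Probability = 1716/20358520 = 33/391510.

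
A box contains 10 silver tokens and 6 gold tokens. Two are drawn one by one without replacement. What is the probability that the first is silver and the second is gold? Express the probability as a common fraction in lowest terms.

Multiply the conditional probabilities at each draw: 10/16 · 6/15 = 60/240 = 1/4.

1/4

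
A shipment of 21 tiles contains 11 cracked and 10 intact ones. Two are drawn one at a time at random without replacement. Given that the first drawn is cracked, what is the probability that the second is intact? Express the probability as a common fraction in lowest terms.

After removing one cracked, 20 remain: 10 cracked and 10 intact.
So the probability the next is intact is 10/20 = 1/2.

1/2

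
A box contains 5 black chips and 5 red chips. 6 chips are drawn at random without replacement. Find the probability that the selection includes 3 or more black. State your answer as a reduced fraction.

Total selections: C(10,6) = 210.
Count the complement (fewer than 3 black): C(5,1)·C(5,5) + C(5,2)·C(5,4) = 5 + 50 = 55.
Probability = 1 − 55/210 = 155/210 = 31/42.

31/42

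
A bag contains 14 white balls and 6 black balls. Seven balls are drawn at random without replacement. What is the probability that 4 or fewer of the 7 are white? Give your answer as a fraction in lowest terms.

There are C(20,7) = 77520 ways to choose the 7.
Favorable selections (4 or fewer white): C(14,1)·C(6,6) + C(14,2)·C(6,5) + C(14,3)·C(6,4) + C(14,4)·C(6,3) = 14 + 546 + 5460 + 20020 = 26040.
Probability = 26040/77520 = 217/646.

217/646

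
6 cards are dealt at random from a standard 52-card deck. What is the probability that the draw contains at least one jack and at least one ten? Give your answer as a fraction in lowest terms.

There are C(52,6) = 20358520 possible draws.
By inclusion-exclusion on the complements, draws missing all jacks or all tens: C(48,6) + C(48,6) − C(44,6) = 12271512 + 12271512 − 7059052 = 17483972.
So draws with at least one of each: 20358520 − 17483972 = 2874548, probability 2874548/20358520 = 718637/5089630.

718637/5089630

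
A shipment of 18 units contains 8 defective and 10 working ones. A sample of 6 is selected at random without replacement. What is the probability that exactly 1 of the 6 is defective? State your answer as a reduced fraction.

24/221

There are C(18,6) = 18564 ways to choose 6 from 18.
Selections with exactly 1 defective: choose 1 of the 8 defective and 5 of the 10 working, C(8,1)·C(10,5) = 8·252 = 2016.
Probability = 2016/18564 = 24/221.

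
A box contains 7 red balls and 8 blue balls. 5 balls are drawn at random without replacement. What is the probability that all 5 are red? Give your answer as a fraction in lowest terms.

There are C(15,5) = 3003 possible selections.
Selections with all red: C(7,5) = 21.
Probability = 21/3003 = 1/143.

1/143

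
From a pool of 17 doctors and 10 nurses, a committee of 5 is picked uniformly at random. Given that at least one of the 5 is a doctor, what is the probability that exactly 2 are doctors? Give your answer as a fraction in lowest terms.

Work in counts. Selections with at least one doctor: C(27,5) − C(10,5) = 80730 − 252 = 80478.
Of those, selections where exactly 2 are doctors: C(17,2)·C(10,3) = 136·120 = 16320.
Conditional probability = 16320/80478 = 160/789.

160/789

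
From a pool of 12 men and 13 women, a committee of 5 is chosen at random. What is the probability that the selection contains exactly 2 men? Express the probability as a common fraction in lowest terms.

The sample space is all 5-subsets of the 25: C(25,5) = 53130.
Selections with exactly 2 men: choose 2 of the 12 men and 3 of the 13 women, C(12,2)·C(13,3) = 66·286 = 18876.
Probability = 18876/53130 = 286/805.

286/805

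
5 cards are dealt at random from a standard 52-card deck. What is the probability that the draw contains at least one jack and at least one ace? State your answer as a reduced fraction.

There are C(52,5) = 2598960 possible draws.
By inclusion-exclusion on the complements, draws missing all jacks or all aces: C(48,5) + C(48,5) − C(44,5) = 1712304 + 1712304 − 1086008 = 2338600.
So draws with at least one of each: 2598960 − 2338600 = 260360, probability 260360/2598960 = 6509/64974.

6509/64974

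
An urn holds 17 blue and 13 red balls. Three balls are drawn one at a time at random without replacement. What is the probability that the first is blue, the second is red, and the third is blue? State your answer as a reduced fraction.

Multiply the conditional probabilities at each draw: 17/30 · 13/29 · 16/28 = 3536/24360 = 442/3045.

442/3045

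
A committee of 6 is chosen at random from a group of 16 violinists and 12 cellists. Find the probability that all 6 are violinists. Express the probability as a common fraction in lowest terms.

22/1035

There are C(28,6) = 376740 possible selections.
Selections with all violinists: C(16,6) = 8008.
Probability = 8008/376740 = 22/1035.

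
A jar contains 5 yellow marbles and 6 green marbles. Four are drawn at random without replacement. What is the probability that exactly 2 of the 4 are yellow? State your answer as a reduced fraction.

The sample space is all 4-subsets of the 11: C(11,4) = 330.
Selections with exactly 2 yellow: choose 2 of the 5 yellow and 2 of the 6 green, C(5,2)·C(6,2) = 10·15 = 150.
Probability = 150/330 = 5/11.

5/11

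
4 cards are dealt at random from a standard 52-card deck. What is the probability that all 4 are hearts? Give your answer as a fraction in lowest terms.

There are C(52,4) = 270725 possible 4-card hands.
Hands that are all hearts: C(13,4) = 715.
Probability = 715/270725 = 11/4165.

11/4165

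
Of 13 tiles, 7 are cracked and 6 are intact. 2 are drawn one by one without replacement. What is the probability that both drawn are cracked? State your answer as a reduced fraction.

Multiply the conditional probabilities at each draw: 7/13 · 6/12 = 42/156 = 7/26.

7/26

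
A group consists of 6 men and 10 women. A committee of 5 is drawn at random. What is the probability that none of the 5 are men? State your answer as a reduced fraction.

3/52

There are C(16,5) = 4368 possible selections.
Selections with no men (all women): C(10,5) = 252.
Probability = 252/4368 = 3/52.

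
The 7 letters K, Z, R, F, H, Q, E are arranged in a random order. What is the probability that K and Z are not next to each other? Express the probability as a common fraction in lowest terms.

There are 7! = 5040 arrangements.
Arrangements with K and Z adjacent: 2·6! = 1440.
So not adjacent: 5040 − 1440 = 3600, probability 3600/5040 = 5/7.

5/7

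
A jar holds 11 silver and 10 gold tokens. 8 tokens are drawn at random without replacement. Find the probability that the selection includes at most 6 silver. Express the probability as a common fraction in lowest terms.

635/646

Total selections: C(21,8) = 203490.
Count the complement (more than 6 silver): C(11,7)·C(10,1) + C(11,8)·C(10,0) = 3300 + 165 = 3465.
Probability = 1 − 3465/203490 = 200025/203490 = 635/646.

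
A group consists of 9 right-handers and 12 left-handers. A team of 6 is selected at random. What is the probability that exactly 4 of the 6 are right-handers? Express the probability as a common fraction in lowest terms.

99/646

Total number of selections: C(21,6) = 54264.
Selections with exactly 4 right-handers: choose 4 of the 9 right-handers and 2 of the 12 left-handers, C(9,4)·C(12,2) = 126·66 = 8316.
Probability = 8316/54264 = 99/646.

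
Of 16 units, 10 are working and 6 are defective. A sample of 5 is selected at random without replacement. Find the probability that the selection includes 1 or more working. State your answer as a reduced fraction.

727/728

There are C(16,5) = 4368 ways to choose the 5.
The complement is all 5 are defective: C(6,5) = 6.
Probability = 1 − 6/4368 = 4362/4368 = 727/728.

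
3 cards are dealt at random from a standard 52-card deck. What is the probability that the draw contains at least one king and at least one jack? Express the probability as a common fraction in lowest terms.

188/5525

There are C(52,3) = 22100 possible draws.
By inclusion-exclusion on the complements, draws missing all kings or all jacks: C(48,3) + C(48,3) − C(44,3) = 17296 + 17296 − 13244 = 21348.
So draws with at least one of each: 22100 − 21348 = 752, probability 752/22100 = 188/5525.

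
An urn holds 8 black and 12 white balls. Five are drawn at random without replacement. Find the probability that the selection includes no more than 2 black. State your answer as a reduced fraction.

682/969

There are C(20,5) = 15504 ways to choose the 5.
Favorable selections (no more than 2 black): C(8,0)·C(12,5) + C(8,1)·C(12,4) + C(8,2)·C(12,3) = 792 + 3960 + 6160 = 10912.
Probability = 10912/15504 = 682/969.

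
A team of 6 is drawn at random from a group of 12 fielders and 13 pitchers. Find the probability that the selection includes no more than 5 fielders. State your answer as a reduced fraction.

572/575

There are C(25,6) = 177100 ways to choose the 6.
The complement is exactly 6 fielders: C(12,6)·C(13,0) = 924.
Probability = 1 − 924/177100 = 176176/177100 = 572/575.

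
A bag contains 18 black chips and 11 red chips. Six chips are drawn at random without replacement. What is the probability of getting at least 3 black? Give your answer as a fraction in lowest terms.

34646/39585

Total selections: C(29,6) = 475020.
Favorable selections (at least 3 black): C(18,3)·C(11,3) + C(18,4)·C(11,2) + C(18,5)·C(11,1) + C(18,6)·C(11,0) = 134640 + 168300 + 94248 + 18564 = 415752.
Probability = 415752/475020 = 34646/39585.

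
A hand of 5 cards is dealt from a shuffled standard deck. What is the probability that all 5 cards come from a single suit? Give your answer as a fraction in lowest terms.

33/16660

There are C(52,5) = 2598960 possible 5-card hands.
Hands of one suit: 4 suits × C(13,5) = 4·1287 = 5148.
Probability = 5148/2598960 = 33/16660.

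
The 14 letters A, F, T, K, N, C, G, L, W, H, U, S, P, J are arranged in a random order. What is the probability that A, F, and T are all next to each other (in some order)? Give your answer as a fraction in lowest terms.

There are 14! = 87178291200 arrangements.
Treat the three as one block: 12! placements × 3! orders within the block = 479001600·6 = 2874009600.
Probability = 2874009600/87178291200 = 3/91.

3/91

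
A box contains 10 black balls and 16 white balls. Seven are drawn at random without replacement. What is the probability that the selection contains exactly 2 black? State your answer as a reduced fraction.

There are C(26,7) = 657800 ways to choose 7 from 26.
Selections with exactly 2 black: choose 2 of the 10 black and 5 of the 16 white, C(10,2)·C(16,5) = 45·4368 = 196560.
Probability = 196560/657800 = 378/1265.

378/1265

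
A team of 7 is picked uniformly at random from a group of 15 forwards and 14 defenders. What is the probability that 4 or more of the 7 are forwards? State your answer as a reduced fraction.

32563/60030

There are C(29,7) = 1560780 ways to choose the 7.
Favorable selections (4 or more forwards): C(15,4)·C(14,3) + C(15,5)·C(14,2) + C(15,6)·C(14,1) + C(15,7)·C(14,0) = 496860 + 273273 + 70070 + 6435 = 846638.
Probability = 846638/1560780 = 32563/60030.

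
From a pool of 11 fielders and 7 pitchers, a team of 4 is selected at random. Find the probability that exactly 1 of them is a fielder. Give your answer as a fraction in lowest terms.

77/612

Total number of selections: C(18,4) = 3060.
Selections with exactly 1 fielder: choose 1 of the 11 fielders and 3 of the 7 pitchers, C(11,1)·C(7,3) = 11·35 = 385.
Probability = 385/3060 = 77/612.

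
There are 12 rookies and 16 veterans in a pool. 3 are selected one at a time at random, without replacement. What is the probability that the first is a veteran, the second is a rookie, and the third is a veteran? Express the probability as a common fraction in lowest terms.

40/273

Multiply the conditional probabilities at each draw: 16/28 · 12/27 · 15/26 = 2880/19656 = 40/273.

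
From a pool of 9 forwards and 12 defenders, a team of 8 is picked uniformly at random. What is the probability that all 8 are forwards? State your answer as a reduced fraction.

1/22610

There are C(21,8) = 203490 possible selections.
Selections with all forwards: C(9,8) = 9.
Probability = 9/203490 = 1/22610.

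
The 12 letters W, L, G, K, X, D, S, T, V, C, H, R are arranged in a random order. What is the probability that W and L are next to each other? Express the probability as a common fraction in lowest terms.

There are 12! = 479001600 arrangements.
Treat W and L as a block: 11! arrangements of the blocks × 2 orders within the block = 2·39916800 = 79833600.
Probability = 79833600/479001600 = 1/6.

1/6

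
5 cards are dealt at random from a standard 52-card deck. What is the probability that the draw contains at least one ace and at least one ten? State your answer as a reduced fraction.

6509/64974

There are C(52,5) = 2598960 possible draws.
By inclusion-exclusion on the complements, draws missing all aces or all tens: C(48,5) + C(48,5) − C(44,5) = 1712304 + 1712304 − 1086008 = 2338600.
So draws with at least one of each: 2598960 − 2338600 = 260360, probability 260360/2598960 = 6509/64974.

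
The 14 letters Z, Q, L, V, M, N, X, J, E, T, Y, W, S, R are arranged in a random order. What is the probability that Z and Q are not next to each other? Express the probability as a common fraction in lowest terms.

6/7

There are 14! = 87178291200 arrangements.
Arrangements with Z and Q adjacent: 2·13! = 12454041600.
So not adjacent: 87178291200 − 12454041600 = 74724249600, probability 74724249600/87178291200 = 6/7.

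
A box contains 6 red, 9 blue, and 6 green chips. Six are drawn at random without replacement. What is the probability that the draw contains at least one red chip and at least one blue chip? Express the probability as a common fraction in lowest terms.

106/119

There are C(21,6) = 54264 possible draws.
By inclusion-exclusion on the complements, draws missing all red or all blue: C(15,6) + C(12,6) − C(6,6) = 5005 + 924 − 1 = 5928.
So draws with at least one of each: 54264 − 5928 = 48336, probability 48336/54264 = 106/119.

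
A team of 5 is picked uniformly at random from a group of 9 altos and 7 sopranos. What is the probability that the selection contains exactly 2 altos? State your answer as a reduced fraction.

15/52

Total number of selections: C(16,5) = 4368.
Selections with exactly 2 altos: choose 2 of the 9 altos and 3 of the 7 sopranos, C(9,2)·C(7,3) = 36·35 = 1260.
Probability = 1260/4368 = 15/52.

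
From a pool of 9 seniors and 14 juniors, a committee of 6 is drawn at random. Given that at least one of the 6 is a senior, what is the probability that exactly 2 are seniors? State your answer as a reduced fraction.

Work in counts. Selections with at least one senior: C(23,6) − C(14,6) = 100947 − 3003 = 97944.
Of those, selections where exactly 2 are seniors: C(9,2)·C(14,4) = 36·1001 = 36036.
Conditional probability = 36036/97944 = 39/106.

39/106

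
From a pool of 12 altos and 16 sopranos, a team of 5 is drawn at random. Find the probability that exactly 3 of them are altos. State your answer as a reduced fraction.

There are C(28,5) = 98280 ways to choose 5 from 28.
Selections with exactly 3 altos: choose 3 of the 12 altos and 2 of the 16 sopranos, C(12,3)·C(16,2) = 220·120 = 26400.
Probability = 26400/98280 = 220/819.

220/819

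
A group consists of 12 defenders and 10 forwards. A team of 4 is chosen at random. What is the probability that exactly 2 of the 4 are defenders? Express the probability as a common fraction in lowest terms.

There are C(22,4) = 7315 ways to choose 4 from 22.
Selections with exactly 2 defenders: choose 2 of the 12 defenders and 2 of the 10 forwards, C(12,2)·C(10,2) = 66·45 = 2970.
Probability = 2970/7315 = 54/133.

54/133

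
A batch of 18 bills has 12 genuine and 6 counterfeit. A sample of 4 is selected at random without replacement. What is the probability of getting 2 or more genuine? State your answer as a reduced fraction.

There are C(18,4) = 3060 ways to choose the 4.
Count the complement (fewer than 2 genuine): C(12,0)·C(6,4) + C(12,1)·C(6,3) = 15 + 240 = 255.
Probability = 1 − 255/3060 = 2805/3060 = 11/12.

11/12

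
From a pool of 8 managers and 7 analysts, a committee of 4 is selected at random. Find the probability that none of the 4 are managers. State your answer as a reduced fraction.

There are C(15,4) = 1365 possible selections.
Selections with no managers (all analysts): C(7,4) = 35.
Probability = 35/1365 = 1/39.

1/39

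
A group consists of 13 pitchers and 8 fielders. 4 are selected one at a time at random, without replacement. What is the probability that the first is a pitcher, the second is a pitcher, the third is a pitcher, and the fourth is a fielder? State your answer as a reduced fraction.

Multiply the conditional probabilities at each draw: 13/21 · 12/20 · 11/19 · 8/18 = 13728/143640 = 572/5985.

572/5985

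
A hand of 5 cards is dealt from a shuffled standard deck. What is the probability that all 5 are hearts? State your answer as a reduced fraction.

There are C(52,5) = 2598960 possible 5-card hands.
Hands that are all hearts: C(13,5) = 1287.
Probability = 1287/2598960 = 33/66640.

33/66640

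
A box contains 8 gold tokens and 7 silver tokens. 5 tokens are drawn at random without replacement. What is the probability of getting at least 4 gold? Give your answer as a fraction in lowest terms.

2/11

There are C(15,5) = 3003 ways to choose the 5.
Favorable selections (at least 4 gold): C(8,4)·C(7,1) + C(8,5)·C(7,0) = 490 + 56 = 546.
Probability = 546/3003 = 2/11.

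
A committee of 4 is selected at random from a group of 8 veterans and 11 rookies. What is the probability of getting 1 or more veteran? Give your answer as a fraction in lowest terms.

591/646

There are C(19,4) = 3876 ways to choose the 4.
The complement is all 4 are rookies: C(11,4) = 330.
Probability = 1 − 330/3876 = 3546/3876 = 591/646.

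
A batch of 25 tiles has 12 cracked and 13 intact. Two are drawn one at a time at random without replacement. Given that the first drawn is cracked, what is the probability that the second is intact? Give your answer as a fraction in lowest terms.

After removing one cracked, 24 remain: 11 cracked and 13 intact.
So the probability the next is intact is 13/24.

13/24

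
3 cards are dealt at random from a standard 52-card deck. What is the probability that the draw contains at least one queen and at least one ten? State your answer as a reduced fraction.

There are C(52,3) = 22100 possible draws.
By inclusion-exclusion on the complements, draws missing all queens or all tens: C(48,3) + C(48,3) − C(44,3) = 17296 + 17296 − 13244 = 21348.
So draws with at least one of each: 22100 − 21348 = 752, probability 752/22100 = 188/5525.

188/5525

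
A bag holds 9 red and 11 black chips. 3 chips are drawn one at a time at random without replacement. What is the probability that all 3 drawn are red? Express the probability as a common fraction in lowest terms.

Multiply the conditional probabilities at each draw: 9/20 · 8/19 · 7/18 = 504/6840 = 7/95.

7/95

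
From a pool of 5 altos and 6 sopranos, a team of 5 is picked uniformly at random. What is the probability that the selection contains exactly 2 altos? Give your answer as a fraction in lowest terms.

100/231

Total number of selections: C(11,5) = 462.
Selections with exactly 2 altos: choose 2 of the 5 altos and 3 of the 6 sopranos, C(5,2)·C(6,3) = 10·20 = 200.
Probability = 200/462 = 100/231.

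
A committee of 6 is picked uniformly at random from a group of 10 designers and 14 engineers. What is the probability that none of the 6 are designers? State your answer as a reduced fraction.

There are C(24,6) = 134596 possible selections.
Selections with no designers (all engineers): C(14,6) = 3003.
Probability = 3003/134596 = 39/1748.

39/1748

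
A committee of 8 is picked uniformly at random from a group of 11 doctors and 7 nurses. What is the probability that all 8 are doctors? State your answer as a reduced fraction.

There are C(18,8) = 43758 possible selections.
Selections with all doctors: C(11,8) = 165.
Probability = 165/43758 = 5/1326.

5/1326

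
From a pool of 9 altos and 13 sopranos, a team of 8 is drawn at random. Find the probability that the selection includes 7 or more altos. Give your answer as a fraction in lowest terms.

There are C(22,8) = 319770 ways to choose the 8.
Favorable selections (7 or more altos): C(9,7)·C(13,1) + C(9,8)·C(13,0) = 468 + 9 = 477.
Probability = 477/319770 = 53/35530.

53/35530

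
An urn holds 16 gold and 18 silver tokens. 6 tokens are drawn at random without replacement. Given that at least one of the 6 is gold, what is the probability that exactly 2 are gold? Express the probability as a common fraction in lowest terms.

1080/3901

Work in counts. Selections with at least one gold: C(34,6) − C(18,6) = 1344904 − 18564 = 1326340.
Of those, selections where exactly 2 are gold: C(16,2)·C(18,4) = 120·3060 = 367200.
Conditional probability = 367200/1326340 = 1080/3901.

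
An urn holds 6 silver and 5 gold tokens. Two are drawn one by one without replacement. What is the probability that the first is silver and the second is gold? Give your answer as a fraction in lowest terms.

3/11

Multiply the conditional probabilities at each draw: 6/11 · 5/10 = 30/110 = 3/11.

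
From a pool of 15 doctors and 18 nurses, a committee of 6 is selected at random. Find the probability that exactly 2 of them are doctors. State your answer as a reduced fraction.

11475/39556

There are C(33,6) = 1107568 ways to choose 6 from 33.
Selections with exactly 2 doctors: choose 2 of the 15 doctors and 4 of the 18 nurses, C(15,2)·C(18,4) = 105·3060 = 321300.
Probability = 321300/1107568 = 11475/39556.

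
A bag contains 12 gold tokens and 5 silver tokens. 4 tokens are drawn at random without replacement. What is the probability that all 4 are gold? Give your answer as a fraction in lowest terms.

There are C(17,4) = 2380 possible selections.
Selections with all gold: C(12,4) = 495.
Probability = 495/2380 = 99/476.

99/476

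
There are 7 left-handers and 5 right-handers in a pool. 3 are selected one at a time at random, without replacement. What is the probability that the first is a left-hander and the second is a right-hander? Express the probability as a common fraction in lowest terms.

35/132

Multiply the conditional probabilities at each draw: 7/12 · 5/11 = 35/132.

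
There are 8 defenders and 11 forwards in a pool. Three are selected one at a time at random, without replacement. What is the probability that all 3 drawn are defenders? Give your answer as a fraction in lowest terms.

Multiply the conditional probabilities at each draw: 8/19 · 7/18 · 6/17 = 336/5814 = 56/969.

56/969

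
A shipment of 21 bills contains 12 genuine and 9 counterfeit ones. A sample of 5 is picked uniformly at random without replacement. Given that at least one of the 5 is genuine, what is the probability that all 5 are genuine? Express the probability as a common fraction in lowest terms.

88/2247

Work in counts. Selections with at least one genuine: C(21,5) − C(9,5) = 20349 − 126 = 20223.
Of those, selections where all 5 are genuine: C(12,5) = 792.
Conditional probability = 792/20223 = 88/2247.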